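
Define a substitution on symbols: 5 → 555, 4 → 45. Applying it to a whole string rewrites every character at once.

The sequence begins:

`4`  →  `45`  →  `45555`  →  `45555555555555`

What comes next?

45555555555555555555555555555555555555555

Replace each of the 14 characters of 45555555555555 in place — 45 555 555 555 555 555 555 555 555 555 555 555 555 555 — and concatenate.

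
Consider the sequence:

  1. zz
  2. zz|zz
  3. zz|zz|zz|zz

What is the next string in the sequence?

zz|zz|zz|zz|zz|zz|zz|zz

Each string is two copies of the previous one joined by '|'.
One more doubling of zz|zz|zz|zz gives the answer.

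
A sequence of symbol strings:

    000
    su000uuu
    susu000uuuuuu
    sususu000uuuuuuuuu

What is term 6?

Each term wraps the previous one in su on the left and uuu on the right.
From sususu000uuuuuuuuu, 2 further steps: sususu000uuuuuuuuu → susususu000uuuuuuuuuuuu → (answer).

sususususu000uuuuuuuuuuuuuuu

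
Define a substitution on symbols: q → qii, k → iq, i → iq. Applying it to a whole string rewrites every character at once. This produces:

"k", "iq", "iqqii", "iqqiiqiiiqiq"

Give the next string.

Apply φ to iqqiiqiiiqiq symbol by symbol: i→iq, q→qii, q→qii, i→iq, i→iq, q→qii, i→iq, i→iq, i→iq, q→qii, i→iq, q→qii; joined: iq qii qii iq iq qii iq iq iq qii iq qii.

iqqiiqiiiqiqqiiiqiqiqqiiiqqii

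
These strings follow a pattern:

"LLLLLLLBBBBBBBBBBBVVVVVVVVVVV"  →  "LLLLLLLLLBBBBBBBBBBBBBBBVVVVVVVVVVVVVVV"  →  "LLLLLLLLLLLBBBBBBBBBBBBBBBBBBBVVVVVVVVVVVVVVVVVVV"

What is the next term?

The n-th term is 2n+3 L's then 4n+3 B's then 4n+3 V's, where the shown terms are n = 2, 3, 4.
For the next term, n = 5, so the run lengths are 13, 23, 23.

LLLLLLLLLLLLLBBBBBBBBBBBBBBBBBBBBBBBVVVVVVVVVVVVVVVVVVVVVVV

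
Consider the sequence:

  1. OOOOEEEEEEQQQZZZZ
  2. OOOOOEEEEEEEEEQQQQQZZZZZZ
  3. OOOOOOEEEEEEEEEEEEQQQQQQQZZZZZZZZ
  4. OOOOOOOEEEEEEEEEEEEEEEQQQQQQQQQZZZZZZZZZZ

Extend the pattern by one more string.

OOOOOOOOEEEEEEEEEEEEEEEEEEQQQQQQQQQQQZZZZZZZZZZZZ

Each string has the form O^{n+2} E^{3n} Q^{2n-1} Z^{2n}, where the shown terms are n = 2, 3, 4, 5.
For the next term, n = 6, so the run lengths are 8, 18, 11, 12.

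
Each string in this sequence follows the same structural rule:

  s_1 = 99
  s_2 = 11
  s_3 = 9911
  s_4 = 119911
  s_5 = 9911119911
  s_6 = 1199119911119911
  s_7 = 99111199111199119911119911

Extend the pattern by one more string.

From term 3 onward, concatenate the second-to-last term with the last: 99·11 = 9911, 11·9911 = 119911, …
The next term joins 1199119911119911 and 99111199111199119911119911.

119911991111991199111199111199119911119911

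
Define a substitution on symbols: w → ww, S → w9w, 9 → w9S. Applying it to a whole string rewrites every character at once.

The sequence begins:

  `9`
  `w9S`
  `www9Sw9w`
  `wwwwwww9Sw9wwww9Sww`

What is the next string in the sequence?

wwwwwwwwwwwwwww9Sw9wwww9Swwwwwwwww9Sw9wwwww

Replace each of the 19 characters of wwwwwww9Sw9wwww9Sww in place — ww ww ww ww ww ww ww w9S w9w ww w9S ww ww ww ww w9S w9w ww ww — and concatenate.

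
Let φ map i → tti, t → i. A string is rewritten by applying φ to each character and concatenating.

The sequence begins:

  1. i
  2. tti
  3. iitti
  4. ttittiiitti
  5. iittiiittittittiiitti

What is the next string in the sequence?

φ(iittiiittittittiiitti) expands symbol-by-symbol to tti tti i i tti tti tti i i tti i i tti i i tti tti tti i i tti; joining the 21 pieces gives the next term.

ttittiiittittittiiittiiittiiittittittiiitti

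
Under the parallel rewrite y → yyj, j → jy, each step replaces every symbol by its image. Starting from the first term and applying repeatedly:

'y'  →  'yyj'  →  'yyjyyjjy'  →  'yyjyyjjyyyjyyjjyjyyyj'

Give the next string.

Replace each of the 21 characters of yyjyyjjyyyjyyjjyjyyyj in place — yyj yyj jy yyj yyj jy jy yyj yyj yyj jy yyj yyj jy jy yyj jy yyj yyj yyj jy — and concatenate.

yyjyyjjyyyjyyjjyjyyyjyyjyyjjyyyjyyjjyjyyyjjyyyjyyjyyjjy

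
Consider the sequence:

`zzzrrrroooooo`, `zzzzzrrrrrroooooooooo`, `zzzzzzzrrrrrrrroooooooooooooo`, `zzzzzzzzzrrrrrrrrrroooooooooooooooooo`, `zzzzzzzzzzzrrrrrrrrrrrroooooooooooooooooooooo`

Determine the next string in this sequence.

Reading off run lengths: z runs 3, 5, 7, 9, 11; r runs 4, 6, 8, 10, 12; o runs 6, 10, 14, 18, 22 — each is linear in n (n = 1, 2, …).
At n = 6 the blocks have lengths 13, 14, 26.

zzzzzzzzzzzzzrrrrrrrrrrrrrroooooooooooooooooooooooooo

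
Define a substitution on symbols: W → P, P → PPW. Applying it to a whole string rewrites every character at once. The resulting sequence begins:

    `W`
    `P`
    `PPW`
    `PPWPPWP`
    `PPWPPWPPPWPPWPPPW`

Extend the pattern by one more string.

Replace each of the 17 characters of PPWPPWPPPWPPWPPPW in place — PPW PPW P PPW PPW P PPW PPW PPW P PPW PPW P PPW PPW PPW P — and concatenate.

PPWPPWPPPWPPWPPPWPPWPPWPPPWPPWPPPWPPWPPWP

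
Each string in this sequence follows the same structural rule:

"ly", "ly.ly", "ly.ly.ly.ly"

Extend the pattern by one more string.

Each string is two copies of the previous one joined by '.'.
One more doubling of ly.ly.ly.ly gives the answer.

ly.ly.ly.ly.ly.ly.ly.ly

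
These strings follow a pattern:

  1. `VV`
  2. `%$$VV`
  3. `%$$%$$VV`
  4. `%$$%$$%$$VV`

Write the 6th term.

%$$%$$%$$%$$%$$VV

The strings grow by a fixed prefix %$$ each time.
From %$$%$$%$$VV, 2 further steps: %$$%$$%$$VV → %$$%$$%$$%$$VV → (answer).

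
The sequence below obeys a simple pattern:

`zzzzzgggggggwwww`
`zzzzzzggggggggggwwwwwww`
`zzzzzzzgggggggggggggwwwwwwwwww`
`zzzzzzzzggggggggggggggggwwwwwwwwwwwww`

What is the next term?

zzzzzzzzzgggggggggggggggggggwwwwwwwwwwwwwwww

Each string has the form z^{n+3} g^{3n+1} w^{3n-2}, where the shown terms are n = 2, 3, 4, 5.
At n = 6 the blocks have lengths 9, 19, 16.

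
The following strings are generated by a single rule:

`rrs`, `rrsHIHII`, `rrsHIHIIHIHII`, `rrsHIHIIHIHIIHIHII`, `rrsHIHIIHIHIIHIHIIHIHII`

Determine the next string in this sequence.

Each term is the previous one with HIHII appended.
Applying this once more to rrsHIHIIHIHIIHIHIIHIHII:

rrsHIHIIHIHIIHIHIIHIHIIHIHII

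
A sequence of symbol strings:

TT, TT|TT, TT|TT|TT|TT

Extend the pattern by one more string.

Each string is two copies of the previous one joined by '|'.
Doubling TT|TT|TT|TT with '|' between the halves:

TT|TT|TT|TT|TT|TT|TT|TT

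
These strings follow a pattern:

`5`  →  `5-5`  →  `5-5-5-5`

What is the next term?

Every step duplicates the string with '-' between the halves.
So the next term is two copies of 5-5-5-5 with '-' between the halves.

5-5-5-5-5-5-5-5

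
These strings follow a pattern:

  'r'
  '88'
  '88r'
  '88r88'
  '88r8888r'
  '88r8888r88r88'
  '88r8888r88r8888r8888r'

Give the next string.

88r8888r88r8888r8888r88r8888r88r88

This is a Fibonacci-style word recurrence s(k) = s(k−1)·s(k−2): e.g. 88·r = 88r.
So term 8 is 88r8888r88r8888r8888r·88r8888r88r88.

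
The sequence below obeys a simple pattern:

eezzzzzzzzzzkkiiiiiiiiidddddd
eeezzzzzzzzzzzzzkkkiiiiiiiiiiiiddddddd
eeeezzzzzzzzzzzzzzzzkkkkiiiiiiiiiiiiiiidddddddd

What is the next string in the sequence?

The n-th term is n-1 e's then 3n+1 z's then n-1 k's then 3n i's then n+3 d's, where the shown terms are n = 3, 4, 5.
At n = 6 the blocks have lengths 5, 19, 5, 18, 9.

eeeeezzzzzzzzzzzzzzzzzzzkkkkkiiiiiiiiiiiiiiiiiiddddddddd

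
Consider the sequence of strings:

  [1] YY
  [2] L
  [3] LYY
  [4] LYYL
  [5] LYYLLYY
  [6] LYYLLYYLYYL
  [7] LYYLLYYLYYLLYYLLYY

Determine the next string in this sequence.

LYYLLYYLYYLLYYLLYYLYYLLYYLYYL

From term 3 onward, concatenate the last term with the second-to-last: L·YY = LYY, LYY·L = LYYL, …
The next term joins LYYLLYYLYYLLYYLLYY and LYYLLYYLYYL.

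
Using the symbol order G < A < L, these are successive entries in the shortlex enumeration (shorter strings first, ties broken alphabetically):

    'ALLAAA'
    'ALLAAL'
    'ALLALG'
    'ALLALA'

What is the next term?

Find the rightmost character of ALLALA below L, bump it to the next letter, and reset everything to its right to G.

ALLALL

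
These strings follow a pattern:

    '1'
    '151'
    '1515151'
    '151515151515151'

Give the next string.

s(k+1) = s(k)·5·s(k) — each term doubles the last with '5' between the halves.
So the next term is two copies of 151515151515151 with '5' between the halves.

1515151515151515151515151515151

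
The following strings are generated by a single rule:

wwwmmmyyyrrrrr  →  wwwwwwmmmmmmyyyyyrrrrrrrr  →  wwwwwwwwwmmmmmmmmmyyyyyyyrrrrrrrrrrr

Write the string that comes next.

Reading off run lengths: w runs 3, 6, 9; m runs 3, 6, 9; y runs 3, 5, 7; r runs 5, 8, 11 — each is linear in n (n = 1, 2, …).
At n = 4 the blocks have lengths 12, 12, 9, 14.

wwwwwwwwwwwwmmmmmmmmmmmmyyyyyyyyyrrrrrrrrrrrrrr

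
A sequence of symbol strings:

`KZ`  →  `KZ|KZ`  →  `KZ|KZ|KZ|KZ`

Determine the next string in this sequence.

s(k+1) = s(k)·|·s(k) — each term doubles the last with '|' between the halves.
Doubling KZ|KZ|KZ|KZ with '|' between the halves:

KZ|KZ|KZ|KZ|KZ|KZ|KZ|KZ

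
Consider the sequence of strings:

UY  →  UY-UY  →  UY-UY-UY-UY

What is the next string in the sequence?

Every step duplicates the string with '-' between the halves.
Doubling UY-UY-UY-UY with '-' between the halves:

UY-UY-UY-UY-UY-UY-UY-UY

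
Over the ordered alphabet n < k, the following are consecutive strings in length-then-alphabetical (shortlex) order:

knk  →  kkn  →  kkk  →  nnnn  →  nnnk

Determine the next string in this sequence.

The successor of nnnk increments the rightmost position that isn't already k and resets every position after it to n.

nnkn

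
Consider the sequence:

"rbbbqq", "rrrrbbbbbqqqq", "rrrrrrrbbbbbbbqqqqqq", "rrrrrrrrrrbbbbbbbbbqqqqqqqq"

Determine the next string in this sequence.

Term n consists of 3n-2 r's, followed by 2n+1 b's, followed by 2n q's (n = 1, 2, …).
For the next term, n = 5, so the run lengths are 13, 11, 10.

rrrrrrrrrrrrrbbbbbbbbbbbqqqqqqqqqq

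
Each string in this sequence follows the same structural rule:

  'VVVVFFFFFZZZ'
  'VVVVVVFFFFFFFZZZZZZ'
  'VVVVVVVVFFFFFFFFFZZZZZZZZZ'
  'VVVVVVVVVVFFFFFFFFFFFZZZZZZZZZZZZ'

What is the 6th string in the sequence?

VVVVVVVVVVVVVVFFFFFFFFFFFFFFFZZZZZZZZZZZZZZZZZZ

Term n consists of 2n+2 V's, followed by 2n+3 F's, followed by 3n Z's (n = 1, 2, …).
For term 6, n = 6, so the run lengths are 14, 15, 18.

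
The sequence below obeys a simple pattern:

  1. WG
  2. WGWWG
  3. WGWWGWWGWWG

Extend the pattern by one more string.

Every step duplicates the string with 'W' between the halves.
So the next term is two copies of WGWWGWWGWWG with 'W' between the halves.

WGWWGWWGWWGWWGWWGWWGWWG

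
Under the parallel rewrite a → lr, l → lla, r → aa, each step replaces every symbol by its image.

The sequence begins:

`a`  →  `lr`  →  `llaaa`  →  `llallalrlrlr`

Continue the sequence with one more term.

llallalrllallalrllaaallaaallaaa

Expanding llallalrlrlr: l→lla, l→lla, a→lr, l→lla, l→lla, a→lr, l→lla, r→aa, l→lla, r→aa, l→lla, r→aa. Concatenated: lla lla lr lla lla lr lla aa lla aa lla aa.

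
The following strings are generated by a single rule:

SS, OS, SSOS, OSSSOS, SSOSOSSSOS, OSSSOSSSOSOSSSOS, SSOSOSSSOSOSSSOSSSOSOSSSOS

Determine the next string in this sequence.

OSSSOSSSOSOSSSOSSSOSOSSSOSOSSSOSSSOSOSSSOS

Each term (from the third on) is the two preceding terms concatenated in order: term 3 = SS·OS = SSOS.
Continuing: OSSSOSSSOSOSSSOS · SSOSOSSSOSOSSSOSSSOSOSSSOS gives term 8.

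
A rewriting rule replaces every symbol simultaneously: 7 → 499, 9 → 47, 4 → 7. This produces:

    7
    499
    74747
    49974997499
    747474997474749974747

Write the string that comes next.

4997499749974747499749974997474749974997499

φ(747474997474749974747) expands symbol-by-symbol to 499 7 499 7 499 7 47 47 499 7 499 7 499 7 47 47 499 7 499 7 499; joining the 21 pieces gives the next term.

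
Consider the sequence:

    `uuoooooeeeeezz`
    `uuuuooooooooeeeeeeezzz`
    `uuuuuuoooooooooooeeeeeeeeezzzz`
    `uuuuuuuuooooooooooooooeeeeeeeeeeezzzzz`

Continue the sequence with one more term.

uuuuuuuuuuoooooooooooooooooeeeeeeeeeeeeezzzzzz

Each string has the form u^{2n} o^{3n+2} e^{2n+3} z^{n+1} (n = 1, 2, …).
At n = 5 the blocks have lengths 10, 17, 13, 6.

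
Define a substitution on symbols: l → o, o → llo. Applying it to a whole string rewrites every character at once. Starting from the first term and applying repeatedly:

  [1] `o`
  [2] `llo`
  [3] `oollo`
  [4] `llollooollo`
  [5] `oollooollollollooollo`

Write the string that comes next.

Rewriting the 21 symbols of oollooollollollooollo one by one yields llo llo o o llo llo llo o o llo o o llo o o llo llo llo o o llo; concatenated:

llollooollollollooollooollooollollollooollo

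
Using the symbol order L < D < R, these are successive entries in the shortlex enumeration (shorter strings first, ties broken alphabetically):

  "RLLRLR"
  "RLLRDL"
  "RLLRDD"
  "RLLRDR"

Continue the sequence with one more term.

The successor of RLLRDR increments the rightmost position that isn't already R and resets every position after it to L.

RLLRRL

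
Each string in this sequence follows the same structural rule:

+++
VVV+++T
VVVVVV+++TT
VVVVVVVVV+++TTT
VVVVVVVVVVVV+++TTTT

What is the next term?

Each term wraps the previous one in VVV on the left and T on the right.
Applying this once more to VVVVVVVVVVVV+++TTTT:

VVVVVVVVVVVVVVV+++TTTTT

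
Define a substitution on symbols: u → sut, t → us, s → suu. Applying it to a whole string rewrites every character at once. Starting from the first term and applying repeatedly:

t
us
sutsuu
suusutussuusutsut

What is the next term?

suusutsutsuusutussutsuusuusutsutsuusutussuusutus

Applying the rule to each of the 17 symbols of suusutussuusutsut gives the pieces suu sut sut suu sut us sut suu suu sut sut suu sut us suu sut us, which concatenate to the answer.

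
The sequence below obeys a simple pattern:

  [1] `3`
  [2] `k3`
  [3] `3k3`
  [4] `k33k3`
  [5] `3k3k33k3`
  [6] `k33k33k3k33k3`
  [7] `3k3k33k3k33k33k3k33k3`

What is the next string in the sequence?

From term 3 onward, concatenate the second-to-last term with the last: 3·k3 = 3k3, k3·3k3 = k33k3, …
Continuing: k33k33k3k33k3 · 3k3k33k3k33k33k3k33k3 gives term 8.

k33k33k3k33k33k3k33k3k33k33k3k33k3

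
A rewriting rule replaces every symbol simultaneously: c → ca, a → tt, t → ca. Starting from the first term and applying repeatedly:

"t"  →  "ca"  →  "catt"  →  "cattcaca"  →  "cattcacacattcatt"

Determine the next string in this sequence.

Rewriting the 16 symbols of cattcacacattcatt one by one yields ca tt ca ca ca tt ca tt ca tt ca ca ca tt ca ca; concatenated:

cattcacacattcattcattcacacattcaca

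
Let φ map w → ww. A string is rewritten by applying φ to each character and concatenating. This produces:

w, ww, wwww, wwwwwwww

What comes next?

Apply φ to wwwwwwww symbol by symbol: w→ww, w→ww, w→ww, w→ww, w→ww, w→ww, w→ww, w→ww; joined: ww ww ww ww ww ww ww ww.

wwwwwwwwwwwwwwww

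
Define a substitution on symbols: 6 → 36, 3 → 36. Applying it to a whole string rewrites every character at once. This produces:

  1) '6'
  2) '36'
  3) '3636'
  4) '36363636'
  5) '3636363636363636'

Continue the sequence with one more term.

Applying the rule to each of the 16 symbols of 3636363636363636 gives the pieces 36 36 36 36 36 36 36 36 36 36 36 36 36 36 36 36, which concatenate to the answer.

36363636363636363636363636363636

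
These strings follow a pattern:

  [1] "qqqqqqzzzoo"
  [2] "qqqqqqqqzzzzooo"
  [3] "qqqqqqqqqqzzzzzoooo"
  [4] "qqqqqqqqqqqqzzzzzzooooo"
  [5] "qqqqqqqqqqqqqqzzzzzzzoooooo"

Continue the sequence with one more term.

qqqqqqqqqqqqqqqqzzzzzzzzooooooo

The n-th term is 2n q's then n z's then n-1 o's, where the shown terms are n = 3, 4, 5, 6, 7.
For the next term, n = 8, so the run lengths are 16, 8, 7.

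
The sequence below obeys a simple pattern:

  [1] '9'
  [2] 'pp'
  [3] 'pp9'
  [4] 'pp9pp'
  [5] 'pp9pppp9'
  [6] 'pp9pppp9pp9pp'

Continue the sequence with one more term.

pp9pppp9pp9pppp9pppp9

From term 3 onward, concatenate the last term with the second-to-last: pp·9 = pp9, pp9·pp = pp9pp, …
So term 7 is pp9pppp9pp9pp·pp9pppp9.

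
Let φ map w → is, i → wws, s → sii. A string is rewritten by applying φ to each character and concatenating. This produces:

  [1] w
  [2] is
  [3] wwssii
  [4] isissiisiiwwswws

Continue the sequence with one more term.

wwssiiwwssiisiiwwswwssiiwwswwsisissiiisissii

φ(isissiisiiwwswws) expands symbol-by-symbol to wws sii wws sii sii wws wws sii wws wws is is sii is is sii; joining the 16 pieces gives the next term.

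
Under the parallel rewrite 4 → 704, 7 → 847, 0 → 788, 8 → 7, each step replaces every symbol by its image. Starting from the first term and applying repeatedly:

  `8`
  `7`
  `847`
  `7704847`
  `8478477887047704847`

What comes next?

Rewriting the 19 symbols of 8478477887047704847 one by one yields 7 704 847 7 704 847 847 7 7 847 788 704 847 847 788 704 7 704 847; concatenated:

77048477704847847778477887048478477887047704847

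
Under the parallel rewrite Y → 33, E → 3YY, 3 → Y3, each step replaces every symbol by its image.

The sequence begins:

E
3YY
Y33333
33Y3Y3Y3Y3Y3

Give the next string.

Y3Y333Y333Y333Y333Y333Y3

Apply φ to 33Y3Y3Y3Y3Y3 symbol by symbol: 3→Y3, 3→Y3, Y→33, 3→Y3, Y→33, 3→Y3, Y→33, 3→Y3, Y→33, 3→Y3, Y→33, 3→Y3; joined: Y3 Y3 33 Y3 33 Y3 33 Y3 33 Y3 33 Y3.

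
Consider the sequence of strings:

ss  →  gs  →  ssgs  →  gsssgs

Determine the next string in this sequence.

From term 3 onward, concatenate the second-to-last term with the last: ss·gs = ssgs, gs·ssgs = gsssgs, …
Continuing: ssgs · gsssgs gives term 5.

ssgsgsssgs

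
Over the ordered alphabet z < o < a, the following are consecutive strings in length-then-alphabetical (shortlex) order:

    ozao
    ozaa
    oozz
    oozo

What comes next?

ooza

Treat oozo as a base-3 numeral over the given alphabet and add one, carrying through any trailing a's.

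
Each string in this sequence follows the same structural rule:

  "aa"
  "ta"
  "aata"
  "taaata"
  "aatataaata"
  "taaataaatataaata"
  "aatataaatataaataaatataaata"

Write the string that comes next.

This is a Fibonacci-style word recurrence s(k) = s(k−2)·s(k−1): e.g. aa·ta = aata.
The next term joins taaataaatataaata and aatataaatataaataaatataaata.

taaataaatataaataaatataaatataaataaatataaata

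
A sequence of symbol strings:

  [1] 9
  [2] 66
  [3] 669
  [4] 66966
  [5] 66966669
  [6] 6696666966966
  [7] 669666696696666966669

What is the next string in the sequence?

6696666966966669666696696666966966

From term 3 onward, concatenate the last term with the second-to-last: 66·9 = 669, 669·66 = 66966, …
So term 8 is 669666696696666966669·6696666966966.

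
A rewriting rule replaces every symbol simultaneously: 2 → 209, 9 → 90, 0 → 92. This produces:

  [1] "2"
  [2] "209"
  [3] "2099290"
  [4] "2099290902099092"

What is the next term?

Replace each of the 16 characters of 2099290902099092 in place — 209 92 90 90 209 90 92 90 92 209 92 90 90 92 90 209 — and concatenate.

209929090209909290922099290909290209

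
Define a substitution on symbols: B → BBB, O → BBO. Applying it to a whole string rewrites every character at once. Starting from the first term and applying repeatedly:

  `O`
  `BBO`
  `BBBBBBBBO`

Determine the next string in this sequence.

Rewriting each symbol of BBBBBBBBO: B→BBB, B→BBB, B→BBB, B→BBB, B→BBB, B→BBB, B→BBB, B→BBB, O→BBO, which concatenates to BBB BBB BBB BBB BBB BBB BBB BBB BBO.

BBBBBBBBBBBBBBBBBBBBBBBBBBO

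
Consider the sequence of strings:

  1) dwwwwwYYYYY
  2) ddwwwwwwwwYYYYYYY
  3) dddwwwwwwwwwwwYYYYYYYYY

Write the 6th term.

ddddddwwwwwwwwwwwwwwwwwwwwYYYYYYYYYYYYYYY

Each string has the form d^{n-1} w^{3n-1} Y^{2n+1}, where the shown terms are n = 2, 3, 4.
For term 6, n = 7, so the run lengths are 6, 20, 15.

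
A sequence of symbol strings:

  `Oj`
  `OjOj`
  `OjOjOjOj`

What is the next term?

OjOjOjOjOjOjOjOj

Each string is two copies of the previous one concatenated.
One more doubling of OjOjOjOj gives the answer.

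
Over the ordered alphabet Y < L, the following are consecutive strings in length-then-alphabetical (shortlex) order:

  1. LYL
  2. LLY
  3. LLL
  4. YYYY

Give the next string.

Treat YYYY as a base-2 numeral over the given alphabet and add one, carrying through any trailing L's.

YYYL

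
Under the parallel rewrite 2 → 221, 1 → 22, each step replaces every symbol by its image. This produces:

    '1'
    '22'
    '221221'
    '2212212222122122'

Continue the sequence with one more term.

22122122221221222212212212212222122122221221

φ(2212212222122122) expands symbol-by-symbol to 221 221 22 221 221 22 221 221 221 221 22 221 221 22 221 221; joining the 16 pieces gives the next term.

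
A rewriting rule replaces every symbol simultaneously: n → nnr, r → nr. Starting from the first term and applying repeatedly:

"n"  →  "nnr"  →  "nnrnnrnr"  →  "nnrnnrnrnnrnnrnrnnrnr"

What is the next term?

Replace each of the 21 characters of nnrnnrnrnnrnnrnrnnrnr in place — nnr nnr nr nnr nnr nr nnr nr nnr nnr nr nnr nnr nr nnr nr nnr nnr nr nnr nr — and concatenate.

nnrnnrnrnnrnnrnrnnrnrnnrnnrnrnnrnnrnrnnrnrnnrnnrnrnnrnr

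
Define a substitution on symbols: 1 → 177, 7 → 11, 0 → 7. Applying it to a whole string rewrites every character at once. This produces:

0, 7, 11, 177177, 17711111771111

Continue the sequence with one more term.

17711111771771771771771111177177177177

Replace each of the 14 characters of 17711111771111 in place — 177 11 11 177 177 177 177 177 11 11 177 177 177 177 — and concatenate.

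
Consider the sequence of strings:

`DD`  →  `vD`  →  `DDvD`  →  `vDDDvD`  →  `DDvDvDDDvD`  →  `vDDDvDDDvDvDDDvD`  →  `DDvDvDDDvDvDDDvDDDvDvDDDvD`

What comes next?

vDDDvDDDvDvDDDvDDDvDvDDDvDvDDDvDDDvDvDDDvD

This is a Fibonacci-style word recurrence s(k) = s(k−2)·s(k−1): e.g. DD·vD = DDvD.
So term 8 is vDDDvDDDvDvDDDvD·DDvDvDDDvDvDDDvDDDvDvDDDvD.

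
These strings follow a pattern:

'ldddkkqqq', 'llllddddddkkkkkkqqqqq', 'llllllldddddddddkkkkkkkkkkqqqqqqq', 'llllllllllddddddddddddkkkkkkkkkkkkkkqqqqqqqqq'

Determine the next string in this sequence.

llllllllllllldddddddddddddddkkkkkkkkkkkkkkkkkkqqqqqqqqqqq

The n-th term is 3n-2 l's then 3n d's then 4n-2 k's then 2n+1 q's (n = 1, 2, …).
Setting n = 5 gives 13, 15, 18, 11 characters in each block.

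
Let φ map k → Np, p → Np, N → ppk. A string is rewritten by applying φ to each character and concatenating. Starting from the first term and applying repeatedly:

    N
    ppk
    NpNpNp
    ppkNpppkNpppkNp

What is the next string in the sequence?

φ(ppkNpppkNpppkNp) expands symbol-by-symbol to Np Np Np ppk Np Np Np Np ppk Np Np Np Np ppk Np; joining the 15 pieces gives the next term.

NpNpNpppkNpNpNpNpppkNpNpNpNpppkNp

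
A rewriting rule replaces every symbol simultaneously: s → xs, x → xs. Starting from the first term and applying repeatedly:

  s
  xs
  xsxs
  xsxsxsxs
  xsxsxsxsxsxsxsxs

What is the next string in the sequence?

Rewriting the 16 symbols of xsxsxsxsxsxsxsxs one by one yields xs xs xs xs xs xs xs xs xs xs xs xs xs xs xs xs; concatenated:

xsxsxsxsxsxsxsxsxsxsxsxsxsxsxsxs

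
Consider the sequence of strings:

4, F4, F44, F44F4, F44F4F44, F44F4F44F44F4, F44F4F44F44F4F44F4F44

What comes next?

Each term (from the third on) is the previous term followed by the one before it: term 3 = F4·4 = F44.
Continuing: F44F4F44F44F4F44F4F44 · F44F4F44F44F4 gives term 8.

F44F4F44F44F4F44F4F44F44F4F44F44F4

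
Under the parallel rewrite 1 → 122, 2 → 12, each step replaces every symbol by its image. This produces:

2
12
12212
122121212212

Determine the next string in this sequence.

12212121221212212122121212212

Rewriting each symbol of 122121212212: 1→122, 2→12, 2→12, 1→122, 2→12, 1→122, 2→12, 1→122, 2→12, 2→12, 1→122, 2→12, which concatenates to 122 12 12 122 12 122 12 122 12 12 122 12.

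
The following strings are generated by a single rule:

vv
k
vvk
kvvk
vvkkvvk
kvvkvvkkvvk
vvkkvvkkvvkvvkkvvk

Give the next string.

This is a Fibonacci-style word recurrence s(k) = s(k−2)·s(k−1): e.g. vv·k = vvk.
So term 8 is kvvkvvkkvvk·vvkkvvkkvvkvvkkvvk.

kvvkvvkkvvkvvkkvvkkvvkvvkkvvk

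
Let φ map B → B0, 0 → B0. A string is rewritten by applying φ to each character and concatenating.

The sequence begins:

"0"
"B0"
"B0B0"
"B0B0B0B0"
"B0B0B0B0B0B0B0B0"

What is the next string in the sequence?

Replace each of the 16 characters of B0B0B0B0B0B0B0B0 in place — B0 B0 B0 B0 B0 B0 B0 B0 B0 B0 B0 B0 B0 B0 B0 B0 — and concatenate.

B0B0B0B0B0B0B0B0B0B0B0B0B0B0B0B0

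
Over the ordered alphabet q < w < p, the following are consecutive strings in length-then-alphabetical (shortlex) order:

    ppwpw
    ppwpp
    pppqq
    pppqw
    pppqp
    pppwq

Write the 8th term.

pppwp

Advancing 2 positions from pppwq through pppwq → pppww reaches term 8.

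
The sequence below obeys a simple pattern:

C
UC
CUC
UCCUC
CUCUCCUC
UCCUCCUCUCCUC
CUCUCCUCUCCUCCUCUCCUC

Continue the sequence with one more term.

Each term (from the third on) is the two preceding terms concatenated in order: term 3 = C·UC = CUC.
Continuing: UCCUCCUCUCCUC · CUCUCCUCUCCUCCUCUCCUC gives term 8.

UCCUCCUCUCCUCCUCUCCUCUCCUCCUCUCCUC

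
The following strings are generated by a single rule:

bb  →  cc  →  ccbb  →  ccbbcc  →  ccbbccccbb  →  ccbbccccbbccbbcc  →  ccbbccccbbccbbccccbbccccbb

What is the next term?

ccbbccccbbccbbccccbbccccbbccbbccccbbccbbcc

From term 3 onward, concatenate the last term with the second-to-last: cc·bb = ccbb, ccbb·cc = ccbbcc, …
Continuing: ccbbccccbbccbbccccbbccccbb · ccbbccccbbccbbcc gives term 8.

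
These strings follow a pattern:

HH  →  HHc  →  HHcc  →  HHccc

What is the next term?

The strings grow by a fixed suffix c each time.
Applying this once more to HHccc:

HHcccc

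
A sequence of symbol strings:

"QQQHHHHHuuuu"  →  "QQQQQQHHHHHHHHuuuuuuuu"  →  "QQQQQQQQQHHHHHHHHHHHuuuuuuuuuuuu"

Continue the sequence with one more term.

QQQQQQQQQQQQHHHHHHHHHHHHHHuuuuuuuuuuuuuuuu

The n-th term is 3n Q's then 3n+2 H's then 4n u's (n = 1, 2, …).
At n = 4 the blocks have lengths 12, 14, 16.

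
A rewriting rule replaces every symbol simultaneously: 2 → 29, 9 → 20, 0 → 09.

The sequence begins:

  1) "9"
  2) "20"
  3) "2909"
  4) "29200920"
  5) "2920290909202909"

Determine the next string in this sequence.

Rewriting the 16 symbols of 2920290909202909 one by one yields 29 20 29 09 29 20 09 20 09 20 29 09 29 20 09 20; concatenated:

29202909292009200920290929200920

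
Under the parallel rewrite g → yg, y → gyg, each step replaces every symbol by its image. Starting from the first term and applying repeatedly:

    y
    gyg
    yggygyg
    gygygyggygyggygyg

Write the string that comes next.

yggygyggygyggygygyggygyggygygyggygyggygyg

Applying the rule to each of the 17 symbols of gygygyggygyggygyg gives the pieces yg gyg yg gyg yg gyg yg yg gyg yg gyg yg yg gyg yg gyg yg, which concatenate to the answer.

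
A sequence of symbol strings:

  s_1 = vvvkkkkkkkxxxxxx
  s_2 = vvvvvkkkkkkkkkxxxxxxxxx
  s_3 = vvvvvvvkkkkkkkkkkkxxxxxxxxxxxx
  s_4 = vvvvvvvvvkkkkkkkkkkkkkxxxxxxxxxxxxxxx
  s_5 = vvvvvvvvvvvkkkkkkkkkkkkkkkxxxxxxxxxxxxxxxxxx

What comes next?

vvvvvvvvvvvvvkkkkkkkkkkkkkkkkkxxxxxxxxxxxxxxxxxxxxx

Reading off run lengths: v runs 3, 5, 7, 9, 11; k runs 7, 9, 11, 13, 15; x runs 6, 9, 12, 15, 18 — each is linear in n, where the shown terms are n = 2, 3, 4, 5, 6.
Setting n = 7 gives 13, 17, 21 characters in each block.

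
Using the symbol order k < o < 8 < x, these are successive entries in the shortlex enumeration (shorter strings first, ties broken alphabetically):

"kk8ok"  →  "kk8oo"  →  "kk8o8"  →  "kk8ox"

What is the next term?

Treat kk8ox as a base-4 numeral over the given alphabet and add one, carrying through any trailing x's.

kk88k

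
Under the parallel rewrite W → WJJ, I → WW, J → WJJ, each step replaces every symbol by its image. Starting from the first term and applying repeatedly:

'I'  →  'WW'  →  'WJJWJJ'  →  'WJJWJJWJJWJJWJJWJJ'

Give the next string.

WJJWJJWJJWJJWJJWJJWJJWJJWJJWJJWJJWJJWJJWJJWJJWJJWJJWJJ

Applying the rule to each of the 18 symbols of WJJWJJWJJWJJWJJWJJ gives the pieces WJJ WJJ WJJ WJJ WJJ WJJ WJJ WJJ WJJ WJJ WJJ WJJ WJJ WJJ WJJ WJJ WJJ WJJ, which concatenate to the answer.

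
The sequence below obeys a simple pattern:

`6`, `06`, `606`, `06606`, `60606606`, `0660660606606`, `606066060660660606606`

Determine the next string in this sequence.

0660660606606606066060660660606606

This is a Fibonacci-style word recurrence s(k) = s(k−2)·s(k−1): e.g. 6·06 = 606.
Continuing: 0660660606606 · 606066060660660606606 gives term 8.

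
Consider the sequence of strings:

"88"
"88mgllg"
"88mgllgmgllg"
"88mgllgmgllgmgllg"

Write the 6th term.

The strings grow by a fixed suffix mgllg each time.
From 88mgllgmgllgmgllg, 2 further steps: 88mgllgmgllgmgllg → 88mgllgmgllgmgllgmgllg → (answer).

88mgllgmgllgmgllgmgllgmgllg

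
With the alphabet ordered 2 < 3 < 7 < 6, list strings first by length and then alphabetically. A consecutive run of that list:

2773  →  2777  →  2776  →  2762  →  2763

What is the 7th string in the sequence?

Advancing 2 positions from 2763 through 2763 → 2767 reaches term 7.

2766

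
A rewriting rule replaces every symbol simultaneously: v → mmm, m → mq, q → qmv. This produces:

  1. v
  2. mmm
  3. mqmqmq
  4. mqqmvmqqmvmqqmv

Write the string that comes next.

φ(mqqmvmqqmvmqqmv) expands symbol-by-symbol to mq qmv qmv mq mmm mq qmv qmv mq mmm mq qmv qmv mq mmm; joining the 15 pieces gives the next term.

mqqmvqmvmqmmmmqqmvqmvmqmmmmqqmvqmvmqmmm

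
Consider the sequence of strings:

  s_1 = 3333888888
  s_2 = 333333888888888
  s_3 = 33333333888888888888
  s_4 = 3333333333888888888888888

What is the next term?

333333333333888888888888888888

Each string has the form 3^{2n} 8^{3n}, where the shown terms are n = 2, 3, 4, 5.
For the next term, n = 6, so the run lengths are 12, 18.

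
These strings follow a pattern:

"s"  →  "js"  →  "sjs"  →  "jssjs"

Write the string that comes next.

Each term (from the third on) is the two preceding terms concatenated in order: term 3 = s·js = sjs.
So term 5 is sjs·jssjs.

sjsjssjs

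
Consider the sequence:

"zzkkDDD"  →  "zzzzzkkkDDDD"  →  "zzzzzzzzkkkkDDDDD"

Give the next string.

zzzzzzzzzzzkkkkkDDDDDD

Term n consists of 3n-1 z's, followed by n+1 k's, followed by n+2 D's (n = 1, 2, …).
Setting n = 4 gives 11, 5, 6 characters in each block.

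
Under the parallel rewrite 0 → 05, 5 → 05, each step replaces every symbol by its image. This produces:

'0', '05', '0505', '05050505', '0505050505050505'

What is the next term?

Rewriting the 16 symbols of 0505050505050505 one by one yields 05 05 05 05 05 05 05 05 05 05 05 05 05 05 05 05; concatenated:

05050505050505050505050505050505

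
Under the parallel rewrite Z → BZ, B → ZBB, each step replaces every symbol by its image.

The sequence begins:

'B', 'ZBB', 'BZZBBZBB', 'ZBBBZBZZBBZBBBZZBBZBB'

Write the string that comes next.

Replace each of the 21 characters of ZBBBZBZZBBZBBBZZBBZBB in place — BZ ZBB ZBB ZBB BZ ZBB BZ BZ ZBB ZBB BZ ZBB ZBB ZBB BZ BZ ZBB ZBB BZ ZBB ZBB — and concatenate.

BZZBBZBBZBBBZZBBBZBZZBBZBBBZZBBZBBZBBBZBZZBBZBBBZZBBZBB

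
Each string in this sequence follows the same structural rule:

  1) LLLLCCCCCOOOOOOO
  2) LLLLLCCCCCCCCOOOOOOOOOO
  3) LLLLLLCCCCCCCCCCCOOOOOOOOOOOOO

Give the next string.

Reading off run lengths: L runs 4, 5, 6; C runs 5, 8, 11; O runs 7, 10, 13 — each is linear in n, where the shown terms are n = 2, 3, 4.
At n = 5 the blocks have lengths 7, 14, 16.

LLLLLLLCCCCCCCCCCCCCCOOOOOOOOOOOOOOOO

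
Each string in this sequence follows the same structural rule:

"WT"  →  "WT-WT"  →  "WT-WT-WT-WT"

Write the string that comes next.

Every step duplicates the string with '-' between the halves.
One more doubling of WT-WT-WT-WT gives the answer.

WT-WT-WT-WT-WT-WT-WT-WT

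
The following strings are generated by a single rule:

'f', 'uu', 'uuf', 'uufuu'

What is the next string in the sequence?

This is a Fibonacci-style word recurrence s(k) = s(k−1)·s(k−2): e.g. uu·f = uuf.
Continuing: uufuu · uuf gives term 5.

uufuuuuf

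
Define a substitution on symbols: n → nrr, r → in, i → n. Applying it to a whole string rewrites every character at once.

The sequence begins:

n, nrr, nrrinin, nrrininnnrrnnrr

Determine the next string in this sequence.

nrrininnnrrnnrrnrrnrrininnrrnrrinin

φ(nrrininnnrrnnrr) expands symbol-by-symbol to nrr in in n nrr n nrr nrr nrr in in nrr nrr in in; joining the 15 pieces gives the next term.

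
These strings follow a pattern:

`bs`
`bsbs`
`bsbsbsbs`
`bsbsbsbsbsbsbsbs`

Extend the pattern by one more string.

Every step duplicates the string.
One more doubling of bsbsbsbsbsbsbsbs gives the answer.

bsbsbsbsbsbsbsbsbsbsbsbsbsbsbsbs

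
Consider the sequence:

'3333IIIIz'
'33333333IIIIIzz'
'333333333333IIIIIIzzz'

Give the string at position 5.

33333333333333333333IIIIIIIIzzzzz

Reading off run lengths: 3 runs 4, 8, 12; I runs 4, 5, 6; z runs 1, 2, 3 — each is linear in n (n = 1, 2, …).
Setting n = 5 gives 20, 8, 5 characters in each block.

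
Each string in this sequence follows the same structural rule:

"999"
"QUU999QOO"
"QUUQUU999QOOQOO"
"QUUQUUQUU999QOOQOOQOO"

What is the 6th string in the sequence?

s(k+1) = QUU·s(k)·QOO, so each term gains QUU as a prefix and QOO as a suffix.
From QUUQUUQUU999QOOQOOQOO, 2 further steps: QUUQUUQUU999QOOQOOQOO → QUUQUUQUUQUU999QOOQOOQOOQOO → (answer).

QUUQUUQUUQUUQUU999QOOQOOQOOQOOQOO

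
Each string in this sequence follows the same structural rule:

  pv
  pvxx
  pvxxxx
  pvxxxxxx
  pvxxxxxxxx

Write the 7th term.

Every step adds xx to the end: s(k+1) = s(k)·xx.
From pvxxxxxxxx, 2 further steps: pvxxxxxxxx → pvxxxxxxxxxx → (answer).

pvxxxxxxxxxxxx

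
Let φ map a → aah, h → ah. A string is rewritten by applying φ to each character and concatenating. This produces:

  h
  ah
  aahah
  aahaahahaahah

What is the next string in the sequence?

Rewriting the 13 symbols of aahaahahaahah one by one yields aah aah ah aah aah ah aah ah aah aah ah aah ah; concatenated:

aahaahahaahaahahaahahaahaahahaahah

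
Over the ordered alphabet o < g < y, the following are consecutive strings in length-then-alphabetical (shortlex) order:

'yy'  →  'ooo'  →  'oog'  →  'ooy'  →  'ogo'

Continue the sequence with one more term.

The successor of ogo increments the rightmost position that isn't already y and resets every position after it to o.

ogg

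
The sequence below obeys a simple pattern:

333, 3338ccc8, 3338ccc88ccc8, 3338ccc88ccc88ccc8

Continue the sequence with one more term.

Every step adds 8ccc8 to the end: s(k+1) = s(k)·8ccc8.
Applying this once more to 3338ccc88ccc88ccc8:

3338ccc88ccc88ccc88ccc8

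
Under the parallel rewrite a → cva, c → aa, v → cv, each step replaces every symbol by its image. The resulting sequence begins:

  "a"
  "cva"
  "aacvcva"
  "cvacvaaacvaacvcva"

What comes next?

aacvcvaaacvcvacvacvaaacvcvacvaaacvaacvcva

Applying the rule to each of the 17 symbols of cvacvaaacvaacvcva gives the pieces aa cv cva aa cv cva cva cva aa cv cva cva aa cv aa cv cva, which concatenate to the answer.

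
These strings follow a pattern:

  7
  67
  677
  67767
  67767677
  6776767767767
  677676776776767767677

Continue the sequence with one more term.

This is a Fibonacci-style word recurrence s(k) = s(k−1)·s(k−2): e.g. 67·7 = 677.
Continuing: 677676776776767767677 · 6776767767767 gives term 8.

6776767767767677676776776767767767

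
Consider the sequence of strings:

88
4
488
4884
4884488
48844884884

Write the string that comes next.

488448848844884488

Each term (from the third on) is the previous term followed by the one before it: term 3 = 4·88 = 488.
The next term joins 48844884884 and 4884488.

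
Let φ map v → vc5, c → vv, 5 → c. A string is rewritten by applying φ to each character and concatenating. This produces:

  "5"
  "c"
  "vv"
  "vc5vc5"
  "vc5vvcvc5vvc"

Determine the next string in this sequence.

vc5vvcvc5vc5vvvc5vvcvc5vc5vv

Expanding vc5vvcvc5vvc: v→vc5, c→vv, 5→c, v→vc5, v→vc5, c→vv, v→vc5, c→vv, 5→c, v→vc5, v→vc5, c→vv. Concatenated: vc5 vv c vc5 vc5 vv vc5 vv c vc5 vc5 vv.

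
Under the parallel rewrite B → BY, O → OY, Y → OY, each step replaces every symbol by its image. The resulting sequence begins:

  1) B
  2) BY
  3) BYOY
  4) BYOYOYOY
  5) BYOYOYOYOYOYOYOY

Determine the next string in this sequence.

φ(BYOYOYOYOYOYOYOY) expands symbol-by-symbol to BY OY OY OY OY OY OY OY OY OY OY OY OY OY OY OY; joining the 16 pieces gives the next term.

BYOYOYOYOYOYOYOYOYOYOYOYOYOYOYOY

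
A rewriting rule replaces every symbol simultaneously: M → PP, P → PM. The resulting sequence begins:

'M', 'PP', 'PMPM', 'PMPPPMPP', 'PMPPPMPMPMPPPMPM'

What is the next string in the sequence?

PMPPPMPMPMPPPMPPPMPPPMPMPMPPPMPP

φ(PMPPPMPMPMPPPMPM) expands symbol-by-symbol to PM PP PM PM PM PP PM PP PM PP PM PM PM PP PM PP; joining the 16 pieces gives the next term.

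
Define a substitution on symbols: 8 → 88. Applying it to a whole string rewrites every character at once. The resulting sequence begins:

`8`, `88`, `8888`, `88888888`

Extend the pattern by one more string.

Expanding 88888888: 8→88, 8→88, 8→88, 8→88, 8→88, 8→88, 8→88, 8→88. Concatenated: 88 88 88 88 88 88 88 88.

8888888888888888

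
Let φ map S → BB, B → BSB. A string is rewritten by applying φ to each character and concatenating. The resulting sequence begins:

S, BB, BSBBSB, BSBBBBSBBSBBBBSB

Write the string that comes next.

Applying the rule to each of the 16 symbols of BSBBBBSBBSBBBBSB gives the pieces BSB BB BSB BSB BSB BSB BB BSB BSB BB BSB BSB BSB BSB BB BSB, which concatenate to the answer.

BSBBBBSBBSBBSBBSBBBBSBBSBBBBSBBSBBSBBSBBBBSB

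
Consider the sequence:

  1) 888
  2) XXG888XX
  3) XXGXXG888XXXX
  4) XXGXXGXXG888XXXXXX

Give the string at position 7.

XXGXXGXXGXXGXXGXXG888XXXXXXXXXXXX

s(k+1) = XXG·s(k)·XX, so each term gains XXG as a prefix and XX as a suffix.
From XXGXXGXXG888XXXXXX, 3 further steps: XXGXXGXXG888XXXXXX → XXGXXGXXGXXG888XXXXXXXX → XXGXXGXXGXXGXXG888XXXXXXXXXX → (answer).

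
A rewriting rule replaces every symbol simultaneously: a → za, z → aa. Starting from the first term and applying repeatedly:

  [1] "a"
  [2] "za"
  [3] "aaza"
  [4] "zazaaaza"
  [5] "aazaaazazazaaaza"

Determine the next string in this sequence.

Rewriting the 16 symbols of aazaaazazazaaaza one by one yields za za aa za za za aa za aa za aa za za za aa za; concatenated:

zazaaazazazaaazaaazaaazazazaaaza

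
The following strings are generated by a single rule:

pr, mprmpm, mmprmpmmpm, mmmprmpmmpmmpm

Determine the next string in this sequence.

s(k+1) = m·s(k)·mpm, so each term gains m as a prefix and mpm as a suffix.
One more step from mmmprmpmmpmmpm gives the answer.

mmmmprmpmmpmmpmmpm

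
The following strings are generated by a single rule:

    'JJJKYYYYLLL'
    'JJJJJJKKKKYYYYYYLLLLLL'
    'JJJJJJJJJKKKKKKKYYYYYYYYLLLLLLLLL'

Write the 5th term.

JJJJJJJJJJJJJJJKKKKKKKKKKKKKYYYYYYYYYYYYLLLLLLLLLLLLLLL

Reading off run lengths: J runs 3, 6, 9; K runs 1, 4, 7; Y runs 4, 6, 8; L runs 3, 6, 9 — each is linear in n (n = 1, 2, …).
Setting n = 5 gives 15, 13, 12, 15 characters in each block.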